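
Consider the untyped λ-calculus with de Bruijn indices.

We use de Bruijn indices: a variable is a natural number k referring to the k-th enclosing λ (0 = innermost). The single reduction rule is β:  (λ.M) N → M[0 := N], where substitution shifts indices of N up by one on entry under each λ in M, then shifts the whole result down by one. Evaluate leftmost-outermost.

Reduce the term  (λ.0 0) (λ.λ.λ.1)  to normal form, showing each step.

  start: (λ.0 0) (λ.λ.λ.1)
  [1] (λ.λ.λ.1) (λ.λ.λ.1)
  [2] λ.λ.1

Answer: normal form = λ.λ.1  (in 2 steps)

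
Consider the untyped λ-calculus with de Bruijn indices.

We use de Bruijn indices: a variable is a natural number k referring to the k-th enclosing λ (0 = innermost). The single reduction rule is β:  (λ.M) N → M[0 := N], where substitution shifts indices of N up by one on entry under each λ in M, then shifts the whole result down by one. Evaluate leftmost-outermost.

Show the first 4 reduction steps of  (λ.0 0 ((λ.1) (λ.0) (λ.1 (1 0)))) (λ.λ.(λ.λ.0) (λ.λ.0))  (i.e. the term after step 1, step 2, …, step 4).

Answer: after 4 steps: λ.0

Reduction:
  start: (λ.0 0 ((λ.1) (λ.0) (λ.1 (1 0)))) (λ.λ.(λ.λ.0) (λ.λ.0))
  [1] (λ.λ.(λ.λ.0) (λ.λ.0)) (λ.λ.(λ.λ.0) (λ.λ.0)) ((λ.λ.λ.(λ.λ.0) (λ.λ.0)) (λ.0) (λ.(λ.λ.(λ.λ.0) (λ.λ.0)) ((λ.λ.(λ.λ.0) (λ.λ.0)) 0)))
  [2] (λ.(λ.λ.0) (λ.λ.0)) ((λ.λ.λ.(λ.λ.0) (λ.λ.0)) (λ.0) (λ.(λ.λ.(λ.λ.0) (λ.λ.0)) ((λ.λ.(λ.λ.0) (λ.λ.0)) 0)))
  [3] (λ.λ.0) (λ.λ.0)
  [4] λ.0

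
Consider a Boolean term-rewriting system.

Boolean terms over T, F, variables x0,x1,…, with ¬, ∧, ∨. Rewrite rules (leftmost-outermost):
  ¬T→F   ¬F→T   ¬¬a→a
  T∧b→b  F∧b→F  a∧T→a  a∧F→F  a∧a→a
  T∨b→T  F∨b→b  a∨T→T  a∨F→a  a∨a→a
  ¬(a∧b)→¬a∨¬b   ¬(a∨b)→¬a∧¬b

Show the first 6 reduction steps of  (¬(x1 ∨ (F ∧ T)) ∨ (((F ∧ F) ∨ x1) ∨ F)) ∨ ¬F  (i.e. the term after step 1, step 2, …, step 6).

  start: (¬(x1 ∨ (F ∧ T)) ∨ (((F ∧ F) ∨ x1) ∨ F)) ∨ ¬F
  [1] ((¬x1 ∧ ¬(F ∧ T)) ∨ (((F ∧ F) ∨ x1) ∨ F)) ∨ ¬F
  [2] ((¬x1 ∧ (¬F ∨ ¬T)) ∨ (((F ∧ F) ∨ x1) ∨ F)) ∨ ¬F
  [3] ((¬x1 ∧ (T ∨ ¬T)) ∨ (((F ∧ F) ∨ x1) ∨ F)) ∨ ¬F
  [4] ((¬x1 ∧ T) ∨ (((F ∧ F) ∨ x1) ∨ F)) ∨ ¬F
  [5] (¬x1 ∨ (((F ∧ F) ∨ x1) ∨ F)) ∨ ¬F
  [6] (¬x1 ∨ ((F ∧ F) ∨ x1)) ∨ ¬F

Answer: after 6 steps: (¬x1 ∨ ((F ∧ F) ∨ x1)) ∨ ¬F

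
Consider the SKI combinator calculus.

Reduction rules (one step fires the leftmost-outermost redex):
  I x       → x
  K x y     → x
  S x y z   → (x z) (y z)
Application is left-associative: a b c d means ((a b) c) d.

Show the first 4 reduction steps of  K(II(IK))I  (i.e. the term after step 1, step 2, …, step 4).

Answer: after 4 steps: K

Working:
  start: K(II(IK))I
  step 1: II(IK)
  step 2: I(IK)
  step 3: IK
  step 4: K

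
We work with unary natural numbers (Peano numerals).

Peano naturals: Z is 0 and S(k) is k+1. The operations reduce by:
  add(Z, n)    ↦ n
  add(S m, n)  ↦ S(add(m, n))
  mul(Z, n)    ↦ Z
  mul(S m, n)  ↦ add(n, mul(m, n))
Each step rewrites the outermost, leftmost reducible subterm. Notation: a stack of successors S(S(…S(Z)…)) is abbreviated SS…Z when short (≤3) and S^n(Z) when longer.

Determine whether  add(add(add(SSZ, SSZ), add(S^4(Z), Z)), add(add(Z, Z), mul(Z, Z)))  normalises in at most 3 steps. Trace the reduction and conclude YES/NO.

Answer: NO — after 3 steps the term is S(add(add(add(SZ, SSZ), add(S^4(Z), Z)), add(add(Z, Z), mul(Z, Z)))), not yet normal

Working:
  start: add(add(add(SSZ, SSZ), add(S^4(Z), Z)), add(add(Z, Z), mul(Z, Z)))
  →1  add(add(S(add(SZ, SSZ)), add(S^4(Z), Z)), add(add(Z, Z), mul(Z, Z)))
  →2  add(S(add(add(SZ, SSZ), add(S^4(Z), Z))), add(add(Z, Z), mul(Z, Z)))
  →3  S(add(add(add(SZ, SSZ), add(S^4(Z), Z)), add(add(Z, Z), mul(Z, Z))))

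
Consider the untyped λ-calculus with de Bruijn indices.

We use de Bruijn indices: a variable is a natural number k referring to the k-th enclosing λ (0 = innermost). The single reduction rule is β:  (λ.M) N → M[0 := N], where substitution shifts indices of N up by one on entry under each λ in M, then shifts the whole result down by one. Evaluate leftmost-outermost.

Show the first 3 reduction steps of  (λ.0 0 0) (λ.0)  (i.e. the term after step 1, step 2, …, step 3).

  start: (λ.0 0 0) (λ.0)
  step 1: (λ.0) (λ.0) (λ.0)
  step 2: (λ.0) (λ.0)
  step 3: λ.0

Answer: after 3 steps: λ.0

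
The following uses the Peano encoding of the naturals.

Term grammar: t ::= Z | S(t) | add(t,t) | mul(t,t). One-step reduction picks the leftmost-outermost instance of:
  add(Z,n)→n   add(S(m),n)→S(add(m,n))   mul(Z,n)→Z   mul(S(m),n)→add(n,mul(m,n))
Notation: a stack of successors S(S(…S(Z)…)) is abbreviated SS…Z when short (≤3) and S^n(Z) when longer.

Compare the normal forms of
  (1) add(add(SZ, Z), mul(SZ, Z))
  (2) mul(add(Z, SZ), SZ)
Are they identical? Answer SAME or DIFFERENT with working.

Answer: SAME — A ⇓ SZ, B ⇓ SZ

Working:
Term A:
  start: add(add(SZ, Z), mul(SZ, Z))
  step 1: add(S(add(Z, Z)), mul(SZ, Z))
  step 2: S(add(add(Z, Z), mul(SZ, Z)))
  step 3: S(add(Z, mul(SZ, Z)))
  step 4: S(mul(SZ, Z))
  step 5: S(add(Z, mul(Z, Z)))
  step 6: S(mul(Z, Z))
  step 7: SZ

Term B:
  start: mul(add(Z, SZ), SZ)
  step 1: mul(SZ, SZ)
  step 2: add(SZ, mul(Z, SZ))
  step 3: S(add(Z, mul(Z, SZ)))
  step 4: S(mul(Z, SZ))
  step 5: SZ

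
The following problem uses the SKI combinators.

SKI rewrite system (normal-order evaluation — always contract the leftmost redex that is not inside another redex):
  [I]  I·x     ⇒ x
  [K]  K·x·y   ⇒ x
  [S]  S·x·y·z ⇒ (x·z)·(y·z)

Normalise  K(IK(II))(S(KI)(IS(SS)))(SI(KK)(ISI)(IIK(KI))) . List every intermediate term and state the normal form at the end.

  start: K(IK(II))(S(KI)(IS(SS)))(SI(KK)(ISI)(IIK(KI)))
  [1] IK(II)(SI(KK)(ISI)(IIK(KI)))
  [2] K(II)(SI(KK)(ISI)(IIK(KI)))
  [3] II
  [4] I

Answer: normal form = I  (in 4 steps)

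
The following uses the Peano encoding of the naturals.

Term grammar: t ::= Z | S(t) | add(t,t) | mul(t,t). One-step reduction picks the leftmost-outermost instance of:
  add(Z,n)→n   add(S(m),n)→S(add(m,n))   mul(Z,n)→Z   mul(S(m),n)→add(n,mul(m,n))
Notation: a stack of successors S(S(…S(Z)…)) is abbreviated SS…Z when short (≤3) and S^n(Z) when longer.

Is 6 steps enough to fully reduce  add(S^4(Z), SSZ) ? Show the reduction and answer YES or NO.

  start: add(S^4(Z), SSZ)
  step 1: S(add(SSSZ, SSZ))
  step 2: S(S(add(SSZ, SSZ)))
  step 3: S(S(S(add(SZ, SSZ))))
  step 4: S(S(S(S(add(Z, SSZ)))))
  step 5: S^6(Z)

Answer: YES — reaches normal form S^6(Z) in 5 ≤ 6 steps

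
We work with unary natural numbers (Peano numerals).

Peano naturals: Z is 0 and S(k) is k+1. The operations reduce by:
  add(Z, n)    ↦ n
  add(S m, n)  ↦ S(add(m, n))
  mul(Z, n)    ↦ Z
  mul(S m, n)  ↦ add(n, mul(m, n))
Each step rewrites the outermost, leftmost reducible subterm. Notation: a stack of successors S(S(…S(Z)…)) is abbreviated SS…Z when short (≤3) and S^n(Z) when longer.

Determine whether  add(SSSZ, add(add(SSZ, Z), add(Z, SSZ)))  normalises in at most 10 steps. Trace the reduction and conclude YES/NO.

  start: add(SSSZ, add(add(SSZ, Z), add(Z, SSZ)))
  step 1: S(add(SSZ, add(add(SSZ, Z), add(Z, SSZ))))
  step 2: S(S(add(SZ, add(add(SSZ, Z), add(Z, SSZ)))))
  step 3: S(S(S(add(Z, add(add(SSZ, Z), add(Z, SSZ))))))
  step 4: S(S(S(add(add(SSZ, Z), add(Z, SSZ)))))
  step 5: S(S(S(add(S(add(SZ, Z)), add(Z, SSZ)))))
  step 6: S(S(S(S(add(add(SZ, Z), add(Z, SSZ))))))
  step 7: S(S(S(S(add(S(add(Z, Z)), add(Z, SSZ))))))
  step 8: S(S(S(S(S(add(add(Z, Z), add(Z, SSZ)))))))
  step 9: S(S(S(S(S(add(Z, add(Z, SSZ)))))))
  step 10: S(S(S(S(S(add(Z, SSZ))))))

Answer: NO — after 10 steps the term is S(S(S(S(S(add(Z, SSZ)))))), not yet normal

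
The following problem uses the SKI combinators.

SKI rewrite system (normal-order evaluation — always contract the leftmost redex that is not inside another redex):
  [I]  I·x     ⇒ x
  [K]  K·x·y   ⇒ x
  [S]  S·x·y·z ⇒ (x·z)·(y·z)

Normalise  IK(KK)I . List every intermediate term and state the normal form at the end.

Answer: normal form = KK  (in 2 steps)

Working:
  start: IK(KK)I
  →1  K(KK)I
  →2  KK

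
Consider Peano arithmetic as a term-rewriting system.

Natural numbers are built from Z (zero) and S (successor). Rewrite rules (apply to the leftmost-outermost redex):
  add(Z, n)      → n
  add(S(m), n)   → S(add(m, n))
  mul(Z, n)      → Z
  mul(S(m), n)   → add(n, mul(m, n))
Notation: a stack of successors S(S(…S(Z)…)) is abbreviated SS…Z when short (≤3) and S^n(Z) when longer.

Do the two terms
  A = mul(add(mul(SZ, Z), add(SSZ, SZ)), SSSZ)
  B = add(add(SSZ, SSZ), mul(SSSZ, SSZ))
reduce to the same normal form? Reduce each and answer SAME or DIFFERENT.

Term A:
  start: mul(add(mul(SZ, Z), add(SSZ, SZ)), SSSZ)
  →1  mul(add(add(Z, mul(Z, Z)), add(SSZ, SZ)), SSSZ)
  →2  mul(add(mul(Z, Z), add(SSZ, SZ)), SSSZ)
  →3  mul(add(Z, add(SSZ, SZ)), SSSZ)
  →4  mul(add(SSZ, SZ), SSSZ)
  →5  mul(S(add(SZ, SZ)), SSSZ)
  →6  add(SSSZ, mul(add(SZ, SZ), SSSZ))
  →7  S(add(SSZ, mul(add(SZ, SZ), SSSZ)))
  →8  S(S(add(SZ, mul(add(SZ, SZ), SSSZ))))
  →9  S(S(S(add(Z, mul(add(SZ, SZ), SSSZ)))))
  →10  S(S(S(mul(add(SZ, SZ), SSSZ))))
  →11  S(S(S(mul(S(add(Z, SZ)), SSSZ))))
  →12  S(S(S(add(SSSZ, mul(add(Z, SZ), SSSZ)))))
  →13  S(S(S(S(add(SSZ, mul(add(Z, SZ), SSSZ))))))
  →14  S(S(S(S(S(add(SZ, mul(add(Z, SZ), SSSZ)))))))
  →15  S(S(S(S(S(S(add(Z, mul(add(Z, SZ), SSSZ))))))))
  →16  S(S(S(S(S(S(mul(add(Z, SZ), SSSZ)))))))
  →17  S(S(S(S(S(S(mul(SZ, SSSZ)))))))
  →18  S(S(S(S(S(S(add(SSSZ, mul(Z, SSSZ))))))))
  →19  S(S(S(S(S(S(S(add(SSZ, mul(Z, SSSZ)))))))))
  →20  S(S(S(S(S(S(S(S(add(SZ, mul(Z, SSSZ))))))))))
  →21  S(S(S(S(S(S(S(S(S(add(Z, mul(Z, SSSZ)))))))))))
  →22  S(S(S(S(S(S(S(S(S(mul(Z, SSSZ))))))))))
  →23  S^9(Z)

Term B:
  start: add(add(SSZ, SSZ), mul(SSSZ, SSZ))
  →1  add(S(add(SZ, SSZ)), mul(SSSZ, SSZ))
  →2  S(add(add(SZ, SSZ), mul(SSSZ, SSZ)))
  →3  S(add(S(add(Z, SSZ)), mul(SSSZ, SSZ)))
  →4  S(S(add(add(Z, SSZ), mul(SSSZ, SSZ))))
  →5  S(S(add(SSZ, mul(SSSZ, SSZ))))
  →6  S(S(S(add(SZ, mul(SSSZ, SSZ)))))
  →7  S(S(S(S(add(Z, mul(SSSZ, SSZ))))))
  →8  S(S(S(S(mul(SSSZ, SSZ)))))
  →9  S(S(S(S(add(SSZ, mul(SSZ, SSZ))))))
  →10  S(S(S(S(S(add(SZ, mul(SSZ, SSZ)))))))
  →11  S(S(S(S(S(S(add(Z, mul(SSZ, SSZ))))))))
  →12  S(S(S(S(S(S(mul(SSZ, SSZ)))))))
  →13  S(S(S(S(S(S(add(SSZ, mul(SZ, SSZ))))))))
  →14  S(S(S(S(S(S(S(add(SZ, mul(SZ, SSZ)))))))))
  →15  S(S(S(S(S(S(S(S(add(Z, mul(SZ, SSZ))))))))))
  →16  S(S(S(S(S(S(S(S(mul(SZ, SSZ)))))))))
  →17  S(S(S(S(S(S(S(S(add(SSZ, mul(Z, SSZ))))))))))
  →18  S(S(S(S(S(S(S(S(S(add(SZ, mul(Z, SSZ)))))))))))
  →19  S(S(S(S(S(S(S(S(S(S(add(Z, mul(Z, SSZ))))))))))))
  →20  S(S(S(S(S(S(S(S(S(S(mul(Z, SSZ)))))))))))
  →21  S^10(Z)

Answer: DIFFERENT — A ⇓ S^9(Z), B ⇓ S^10(Z)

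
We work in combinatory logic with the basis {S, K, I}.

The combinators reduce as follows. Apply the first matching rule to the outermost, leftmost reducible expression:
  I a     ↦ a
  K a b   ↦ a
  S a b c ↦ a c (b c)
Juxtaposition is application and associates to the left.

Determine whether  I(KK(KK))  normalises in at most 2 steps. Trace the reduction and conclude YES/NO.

  start: I(KK(KK))
  [1] KK(KK)
  [2] K

Answer: YES — reaches normal form K in 2 ≤ 2 steps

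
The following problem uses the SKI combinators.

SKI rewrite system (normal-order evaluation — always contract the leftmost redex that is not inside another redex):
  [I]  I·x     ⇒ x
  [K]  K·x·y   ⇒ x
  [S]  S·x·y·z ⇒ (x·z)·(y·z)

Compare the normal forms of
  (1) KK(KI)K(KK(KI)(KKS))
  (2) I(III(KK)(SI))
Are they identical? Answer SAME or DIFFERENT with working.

Answer: SAME — A ⇓ K, B ⇓ K

Reduction:
Term A:
  start: KK(KI)K(KK(KI)(KKS))
  [1] KK(KK(KI)(KKS))
  [2] K

Term B:
  start: I(III(KK)(SI))
  [1] III(KK)(SI)
  [2] II(KK)(SI)
  [3] I(KK)(SI)
  [4] KK(SI)
  [5] K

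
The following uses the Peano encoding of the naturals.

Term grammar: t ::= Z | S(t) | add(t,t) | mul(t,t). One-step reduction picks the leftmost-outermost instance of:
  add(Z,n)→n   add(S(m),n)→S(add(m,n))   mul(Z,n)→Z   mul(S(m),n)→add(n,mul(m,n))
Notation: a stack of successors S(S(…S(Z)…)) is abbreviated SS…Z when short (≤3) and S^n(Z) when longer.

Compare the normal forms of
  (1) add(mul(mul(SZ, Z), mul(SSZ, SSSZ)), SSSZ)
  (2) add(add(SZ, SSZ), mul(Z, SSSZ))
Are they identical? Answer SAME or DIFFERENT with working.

Term A:
  start: add(mul(mul(SZ, Z), mul(SSZ, SSSZ)), SSSZ)
  step 1: add(mul(add(Z, mul(Z, Z)), mul(SSZ, SSSZ)), SSSZ)
  step 2: add(mul(mul(Z, Z), mul(SSZ, SSSZ)), SSSZ)
  step 3: add(mul(Z, mul(SSZ, SSSZ)), SSSZ)
  step 4: add(Z, SSSZ)
  step 5: SSSZ

Term B:
  start: add(add(SZ, SSZ), mul(Z, SSSZ))
  step 1: add(S(add(Z, SSZ)), mul(Z, SSSZ))
  step 2: S(add(add(Z, SSZ), mul(Z, SSSZ)))
  step 3: S(add(SSZ, mul(Z, SSSZ)))
  step 4: S(S(add(SZ, mul(Z, SSSZ))))
  step 5: S(S(S(add(Z, mul(Z, SSSZ)))))
  step 6: S(S(S(mul(Z, SSSZ))))
  step 7: SSSZ

Answer: SAME — A ⇓ SSSZ, B ⇓ SSSZ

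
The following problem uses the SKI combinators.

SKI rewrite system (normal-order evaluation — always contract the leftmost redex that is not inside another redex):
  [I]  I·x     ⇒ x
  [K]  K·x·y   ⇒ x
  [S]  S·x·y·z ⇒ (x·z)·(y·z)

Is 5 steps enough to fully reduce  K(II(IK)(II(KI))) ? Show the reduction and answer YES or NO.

  start: K(II(IK)(II(KI)))
  [1] K(I(IK)(II(KI)))
  [2] K(IK(II(KI)))
  [3] K(K(II(KI)))
  [4] K(K(I(KI)))
  [5] K(K(KI))

Answer: YES — reaches normal form K(K(KI)) in 5 ≤ 5 steps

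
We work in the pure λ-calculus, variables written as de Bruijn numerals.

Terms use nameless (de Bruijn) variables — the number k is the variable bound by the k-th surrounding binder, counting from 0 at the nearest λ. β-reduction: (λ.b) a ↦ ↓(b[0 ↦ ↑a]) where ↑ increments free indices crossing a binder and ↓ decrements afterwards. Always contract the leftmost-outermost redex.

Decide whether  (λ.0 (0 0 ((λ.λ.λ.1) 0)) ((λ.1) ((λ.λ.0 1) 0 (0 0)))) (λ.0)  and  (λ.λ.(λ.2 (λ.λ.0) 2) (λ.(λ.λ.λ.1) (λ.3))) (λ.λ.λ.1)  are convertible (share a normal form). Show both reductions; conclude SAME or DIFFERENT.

Term A:
  start: (λ.0 (0 0 ((λ.λ.λ.1) 0)) ((λ.1) ((λ.λ.0 1) 0 (0 0)))) (λ.0)
  step 1: (λ.0) ((λ.0) (λ.0) ((λ.λ.λ.1) (λ.0))) ((λ.λ.0) ((λ.λ.0 1) (λ.0) ((λ.0) (λ.0))))
  step 2: (λ.0) (λ.0) ((λ.λ.λ.1) (λ.0)) ((λ.λ.0) ((λ.λ.0 1) (λ.0) ((λ.0) (λ.0))))
  step 3: (λ.0) ((λ.λ.λ.1) (λ.0)) ((λ.λ.0) ((λ.λ.0 1) (λ.0) ((λ.0) (λ.0))))
  step 4: (λ.λ.λ.1) (λ.0) ((λ.λ.0) ((λ.λ.0 1) (λ.0) ((λ.0) (λ.0))))
  step 5: (λ.λ.1) ((λ.λ.0) ((λ.λ.0 1) (λ.0) ((λ.0) (λ.0))))
  step 6: λ.(λ.λ.0) ((λ.λ.0 1) (λ.0) ((λ.0) (λ.0)))
  step 7: λ.λ.0

Term B:
  start: (λ.λ.(λ.2 (λ.λ.0) 2) (λ.(λ.λ.λ.1) (λ.3))) (λ.λ.λ.1)
  step 1: λ.(λ.(λ.λ.λ.1) (λ.λ.0) (λ.λ.λ.1)) (λ.(λ.λ.λ.1) (λ.λ.λ.λ.1))
  step 2: λ.(λ.λ.λ.1) (λ.λ.0) (λ.λ.λ.1)
  step 3: λ.(λ.λ.1) (λ.λ.λ.1)
  step 4: λ.λ.λ.λ.λ.1

Answer: DIFFERENT — A ⇓ λ.λ.0, B ⇓ λ.λ.λ.λ.λ.1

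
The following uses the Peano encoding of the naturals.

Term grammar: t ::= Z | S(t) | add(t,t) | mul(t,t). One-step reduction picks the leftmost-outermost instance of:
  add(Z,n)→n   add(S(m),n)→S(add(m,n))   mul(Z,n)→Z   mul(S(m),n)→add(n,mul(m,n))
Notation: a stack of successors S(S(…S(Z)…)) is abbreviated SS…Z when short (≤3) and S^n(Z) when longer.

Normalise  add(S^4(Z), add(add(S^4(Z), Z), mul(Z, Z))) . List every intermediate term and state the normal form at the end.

  start: add(S^4(Z), add(add(S^4(Z), Z), mul(Z, Z)))
  →1  S(add(SSSZ, add(add(S^4(Z), Z), mul(Z, Z))))
  →2  S(S(add(SSZ, add(add(S^4(Z), Z), mul(Z, Z)))))
  →3  S(S(S(add(SZ, add(add(S^4(Z), Z), mul(Z, Z))))))
  →4  S(S(S(S(add(Z, add(add(S^4(Z), Z), mul(Z, Z)))))))
  →5  S(S(S(S(add(add(S^4(Z), Z), mul(Z, Z))))))
  →6  S(S(S(S(add(S(add(SSSZ, Z)), mul(Z, Z))))))
  →7  S(S(S(S(S(add(add(SSSZ, Z), mul(Z, Z)))))))
  →8  S(S(S(S(S(add(S(add(SSZ, Z)), mul(Z, Z)))))))
  →9  S(S(S(S(S(S(add(add(SSZ, Z), mul(Z, Z))))))))
  →10  S(S(S(S(S(S(add(S(add(SZ, Z)), mul(Z, Z))))))))
  →11  S(S(S(S(S(S(S(add(add(SZ, Z), mul(Z, Z)))))))))
  →12  S(S(S(S(S(S(S(add(S(add(Z, Z)), mul(Z, Z)))))))))
  →13  S(S(S(S(S(S(S(S(add(add(Z, Z), mul(Z, Z))))))))))
  →14  S(S(S(S(S(S(S(S(add(Z, mul(Z, Z))))))))))
  →15  S(S(S(S(S(S(S(S(mul(Z, Z)))))))))
  →16  S^8(Z)

Answer: normal form = S^8(Z)  (in 16 steps)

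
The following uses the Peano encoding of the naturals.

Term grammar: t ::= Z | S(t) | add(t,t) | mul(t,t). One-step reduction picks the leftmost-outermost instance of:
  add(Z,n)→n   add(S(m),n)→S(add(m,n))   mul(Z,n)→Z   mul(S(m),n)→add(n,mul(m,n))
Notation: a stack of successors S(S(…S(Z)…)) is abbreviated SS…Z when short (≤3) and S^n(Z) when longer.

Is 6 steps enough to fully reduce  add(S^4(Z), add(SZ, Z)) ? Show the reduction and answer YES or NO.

Answer: NO — after 6 steps the term is S(S(S(S(S(add(Z, Z)))))), not yet normal

Working:
  start: add(S^4(Z), add(SZ, Z))
  [1] S(add(SSSZ, add(SZ, Z)))
  [2] S(S(add(SSZ, add(SZ, Z))))
  [3] S(S(S(add(SZ, add(SZ, Z)))))
  [4] S(S(S(S(add(Z, add(SZ, Z))))))
  [5] S(S(S(S(add(SZ, Z)))))
  [6] S(S(S(S(S(add(Z, Z))))))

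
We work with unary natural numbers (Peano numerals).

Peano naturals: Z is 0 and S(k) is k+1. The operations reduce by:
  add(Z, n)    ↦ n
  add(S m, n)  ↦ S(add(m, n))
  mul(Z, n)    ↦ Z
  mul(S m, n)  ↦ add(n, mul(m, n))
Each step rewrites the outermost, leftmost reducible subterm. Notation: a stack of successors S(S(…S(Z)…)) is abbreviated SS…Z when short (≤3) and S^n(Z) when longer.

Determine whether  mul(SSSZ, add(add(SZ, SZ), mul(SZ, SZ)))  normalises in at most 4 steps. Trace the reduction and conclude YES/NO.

  start: mul(SSSZ, add(add(SZ, SZ), mul(SZ, SZ)))
  [1] add(add(add(SZ, SZ), mul(SZ, SZ)), mul(SSZ, add(add(SZ, SZ), mul(SZ, SZ))))
  [2] add(add(S(add(Z, SZ)), mul(SZ, SZ)), mul(SSZ, add(add(SZ, SZ), mul(SZ, SZ))))
  [3] add(S(add(add(Z, SZ), mul(SZ, SZ))), mul(SSZ, add(add(SZ, SZ), mul(SZ, SZ))))
  [4] S(add(add(add(Z, SZ), mul(SZ, SZ)), mul(SSZ, add(add(SZ, SZ), mul(SZ, SZ)))))

Answer: NO — after 4 steps the term is S(add(add(add(Z, SZ), mul(SZ, SZ)), mul(SSZ, add(add(SZ, SZ), mul(SZ, SZ))))), not yet normal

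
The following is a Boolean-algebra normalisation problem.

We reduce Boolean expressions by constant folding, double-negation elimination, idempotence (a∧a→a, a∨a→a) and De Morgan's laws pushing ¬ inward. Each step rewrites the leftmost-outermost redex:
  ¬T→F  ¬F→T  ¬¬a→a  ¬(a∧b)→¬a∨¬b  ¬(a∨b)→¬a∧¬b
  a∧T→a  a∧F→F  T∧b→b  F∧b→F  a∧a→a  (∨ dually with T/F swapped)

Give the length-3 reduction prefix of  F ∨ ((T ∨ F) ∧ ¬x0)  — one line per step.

Answer: after 3 steps: ¬x0

Derivation:
  start: F ∨ ((T ∨ F) ∧ ¬x0)
  →1  (T ∨ F) ∧ ¬x0
  →2  T ∧ ¬x0
  →3  ¬x0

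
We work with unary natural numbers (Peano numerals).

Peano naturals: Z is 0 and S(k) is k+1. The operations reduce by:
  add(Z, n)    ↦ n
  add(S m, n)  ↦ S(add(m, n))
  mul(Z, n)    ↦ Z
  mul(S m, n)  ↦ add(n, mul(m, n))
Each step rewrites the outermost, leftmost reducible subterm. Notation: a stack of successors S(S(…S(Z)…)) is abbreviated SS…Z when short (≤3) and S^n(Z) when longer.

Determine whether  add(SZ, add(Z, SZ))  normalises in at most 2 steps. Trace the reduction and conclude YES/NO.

Answer: NO — after 2 steps the term is S(add(Z, SZ)), not yet normal

Working:
  start: add(SZ, add(Z, SZ))
  step 1: S(add(Z, add(Z, SZ)))
  step 2: S(add(Z, SZ))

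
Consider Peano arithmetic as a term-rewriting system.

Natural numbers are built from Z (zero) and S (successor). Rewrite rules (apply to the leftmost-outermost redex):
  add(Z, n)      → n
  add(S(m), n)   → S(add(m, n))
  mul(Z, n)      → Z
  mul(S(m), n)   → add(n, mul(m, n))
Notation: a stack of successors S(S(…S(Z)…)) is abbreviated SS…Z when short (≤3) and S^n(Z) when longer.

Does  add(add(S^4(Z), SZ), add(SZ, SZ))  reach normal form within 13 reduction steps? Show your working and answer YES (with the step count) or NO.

  start: add(add(S^4(Z), SZ), add(SZ, SZ))
  →1  add(S(add(SSSZ, SZ)), add(SZ, SZ))
  →2  S(add(add(SSSZ, SZ), add(SZ, SZ)))
  →3  S(add(S(add(SSZ, SZ)), add(SZ, SZ)))
  →4  S(S(add(add(SSZ, SZ), add(SZ, SZ))))
  →5  S(S(add(S(add(SZ, SZ)), add(SZ, SZ))))
  →6  S(S(S(add(add(SZ, SZ), add(SZ, SZ)))))
  →7  S(S(S(add(S(add(Z, SZ)), add(SZ, SZ)))))
  →8  S(S(S(S(add(add(Z, SZ), add(SZ, SZ))))))
  →9  S(S(S(S(add(SZ, add(SZ, SZ))))))
  →10  S(S(S(S(S(add(Z, add(SZ, SZ)))))))
  →11  S(S(S(S(S(add(SZ, SZ))))))
  →12  S(S(S(S(S(S(add(Z, SZ)))))))
  →13  S^7(Z)

Answer: YES — reaches normal form S^7(Z) in 13 ≤ 13 steps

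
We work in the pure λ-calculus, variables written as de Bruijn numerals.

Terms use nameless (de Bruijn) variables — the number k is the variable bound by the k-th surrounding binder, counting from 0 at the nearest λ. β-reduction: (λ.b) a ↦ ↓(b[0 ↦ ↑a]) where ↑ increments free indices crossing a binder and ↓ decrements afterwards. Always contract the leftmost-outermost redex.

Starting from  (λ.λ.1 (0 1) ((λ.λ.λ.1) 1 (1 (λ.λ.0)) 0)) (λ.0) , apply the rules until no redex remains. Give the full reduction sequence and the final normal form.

  start: (λ.λ.1 (0 1) ((λ.λ.λ.1) 1 (1 (λ.λ.0)) 0)) (λ.0)
  →1  λ.(λ.0) (0 (λ.0)) ((λ.λ.λ.1) (λ.0) ((λ.0) (λ.λ.0)) 0)
  →2  λ.0 (λ.0) ((λ.λ.λ.1) (λ.0) ((λ.0) (λ.λ.0)) 0)
  →3  λ.0 (λ.0) ((λ.λ.1) ((λ.0) (λ.λ.0)) 0)
  →4  λ.0 (λ.0) ((λ.(λ.0) (λ.λ.0)) 0)
  →5  λ.0 (λ.0) ((λ.0) (λ.λ.0))
  →6  λ.0 (λ.0) (λ.λ.0)

Answer: normal form = λ.0 (λ.0) (λ.λ.0)  (in 6 steps)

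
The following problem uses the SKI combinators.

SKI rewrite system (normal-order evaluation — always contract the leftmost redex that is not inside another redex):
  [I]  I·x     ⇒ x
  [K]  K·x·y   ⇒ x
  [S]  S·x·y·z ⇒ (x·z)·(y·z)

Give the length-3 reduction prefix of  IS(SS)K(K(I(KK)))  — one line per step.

Answer: after 3 steps: S(K(K(I(KK))))(K(I(KK))(K(K(I(KK)))))

Reduction:
  start: IS(SS)K(K(I(KK)))
  step 1: S(SS)K(K(I(KK)))
  step 2: SS(K(I(KK)))(K(K(I(KK))))
  step 3: S(K(K(I(KK))))(K(I(KK))(K(K(I(KK)))))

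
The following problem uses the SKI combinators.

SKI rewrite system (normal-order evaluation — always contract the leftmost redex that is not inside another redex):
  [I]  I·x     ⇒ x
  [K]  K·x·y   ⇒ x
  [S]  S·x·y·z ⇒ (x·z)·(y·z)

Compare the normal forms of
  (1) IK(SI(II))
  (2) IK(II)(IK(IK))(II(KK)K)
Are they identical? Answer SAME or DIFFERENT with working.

Term A:
  start: IK(SI(II))
  step 1: K(SI(II))
  step 2: K(SII)

Term B:
  start: IK(II)(IK(IK))(II(KK)K)
  step 1: K(II)(IK(IK))(II(KK)K)
  step 2: II(II(KK)K)
  step 3: I(II(KK)K)
  step 4: II(KK)K
  step 5: I(KK)K
  step 6: KKK
  step 7: K

Answer: DIFFERENT — A ⇓ K(SII), B ⇓ K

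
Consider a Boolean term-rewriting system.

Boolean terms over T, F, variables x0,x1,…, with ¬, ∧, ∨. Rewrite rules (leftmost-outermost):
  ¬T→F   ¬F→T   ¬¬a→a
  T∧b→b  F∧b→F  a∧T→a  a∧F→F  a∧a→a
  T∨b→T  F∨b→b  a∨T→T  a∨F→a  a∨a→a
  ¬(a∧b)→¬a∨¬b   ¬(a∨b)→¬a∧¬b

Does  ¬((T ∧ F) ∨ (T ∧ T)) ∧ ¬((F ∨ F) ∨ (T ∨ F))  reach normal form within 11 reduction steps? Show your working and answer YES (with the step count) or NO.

Answer: YES — reaches normal form F in 10 ≤ 11 steps

Derivation:
  start: ¬((T ∧ F) ∨ (T ∧ T)) ∧ ¬((F ∨ F) ∨ (T ∨ F))
  step 1: (¬(T ∧ F) ∧ ¬(T ∧ T)) ∧ ¬((F ∨ F) ∨ (T ∨ F))
  step 2: ((¬T ∨ ¬F) ∧ ¬(T ∧ T)) ∧ ¬((F ∨ F) ∨ (T ∨ F))
  step 3: ((F ∨ ¬F) ∧ ¬(T ∧ T)) ∧ ¬((F ∨ F) ∨ (T ∨ F))
  step 4: (¬F ∧ ¬(T ∧ T)) ∧ ¬((F ∨ F) ∨ (T ∨ F))
  step 5: (T ∧ ¬(T ∧ T)) ∧ ¬((F ∨ F) ∨ (T ∨ F))
  step 6: ¬(T ∧ T) ∧ ¬((F ∨ F) ∨ (T ∨ F))
  step 7: (¬T ∨ ¬T) ∧ ¬((F ∨ F) ∨ (T ∨ F))
  step 8: ¬T ∧ ¬((F ∨ F) ∨ (T ∨ F))
  step 9: F ∧ ¬((F ∨ F) ∨ (T ∨ F))
  step 10: F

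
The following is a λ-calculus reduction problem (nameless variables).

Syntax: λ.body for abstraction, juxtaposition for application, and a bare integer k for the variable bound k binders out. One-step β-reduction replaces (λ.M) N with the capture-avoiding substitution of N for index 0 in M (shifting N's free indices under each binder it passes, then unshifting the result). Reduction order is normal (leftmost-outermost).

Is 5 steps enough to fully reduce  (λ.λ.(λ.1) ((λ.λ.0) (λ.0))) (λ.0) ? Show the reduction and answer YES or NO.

Answer: YES — reaches normal form λ.0 in 2 ≤ 5 steps

Derivation:
  start: (λ.λ.(λ.1) ((λ.λ.0) (λ.0))) (λ.0)
  [1] λ.(λ.1) ((λ.λ.0) (λ.0))
  [2] λ.0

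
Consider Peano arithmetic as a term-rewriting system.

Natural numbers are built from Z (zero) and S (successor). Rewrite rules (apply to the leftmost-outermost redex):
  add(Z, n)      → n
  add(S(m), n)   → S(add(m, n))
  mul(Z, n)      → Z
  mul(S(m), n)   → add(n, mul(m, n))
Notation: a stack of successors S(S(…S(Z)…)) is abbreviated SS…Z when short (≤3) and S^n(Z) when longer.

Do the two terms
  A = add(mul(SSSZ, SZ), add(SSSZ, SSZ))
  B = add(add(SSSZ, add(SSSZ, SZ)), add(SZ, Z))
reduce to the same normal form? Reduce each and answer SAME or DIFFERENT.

Term A:
  start: add(mul(SSSZ, SZ), add(SSSZ, SSZ))
  [1] add(add(SZ, mul(SSZ, SZ)), add(SSSZ, SSZ))
  [2] add(S(add(Z, mul(SSZ, SZ))), add(SSSZ, SSZ))
  [3] S(add(add(Z, mul(SSZ, SZ)), add(SSSZ, SSZ)))
  [4] S(add(mul(SSZ, SZ), add(SSSZ, SSZ)))
  [5] S(add(add(SZ, mul(SZ, SZ)), add(SSSZ, SSZ)))
  [6] S(add(S(add(Z, mul(SZ, SZ))), add(SSSZ, SSZ)))
  [7] S(S(add(add(Z, mul(SZ, SZ)), add(SSSZ, SSZ))))
  [8] S(S(add(mul(SZ, SZ), add(SSSZ, SSZ))))
  [9] S(S(add(add(SZ, mul(Z, SZ)), add(SSSZ, SSZ))))
  [10] S(S(add(S(add(Z, mul(Z, SZ))), add(SSSZ, SSZ))))
  [11] S(S(S(add(add(Z, mul(Z, SZ)), add(SSSZ, SSZ)))))
  [12] S(S(S(add(mul(Z, SZ), add(SSSZ, SSZ)))))
  [13] S(S(S(add(Z, add(SSSZ, SSZ)))))
  [14] S(S(S(add(SSSZ, SSZ))))
  [15] S(S(S(S(add(SSZ, SSZ)))))
  [16] S(S(S(S(S(add(SZ, SSZ))))))
  [17] S(S(S(S(S(S(add(Z, SSZ)))))))
  [18] S^8(Z)

Term B:
  start: add(add(SSSZ, add(SSSZ, SZ)), add(SZ, Z))
  [1] add(S(add(SSZ, add(SSSZ, SZ))), add(SZ, Z))
  [2] S(add(add(SSZ, add(SSSZ, SZ)), add(SZ, Z)))
  [3] S(add(S(add(SZ, add(SSSZ, SZ))), add(SZ, Z)))
  [4] S(S(add(add(SZ, add(SSSZ, SZ)), add(SZ, Z))))
  [5] S(S(add(S(add(Z, add(SSSZ, SZ))), add(SZ, Z))))
  [6] S(S(S(add(add(Z, add(SSSZ, SZ)), add(SZ, Z)))))
  [7] S(S(S(add(add(SSSZ, SZ), add(SZ, Z)))))
  [8] S(S(S(add(S(add(SSZ, SZ)), add(SZ, Z)))))
  [9] S(S(S(S(add(add(SSZ, SZ), add(SZ, Z))))))
  [10] S(S(S(S(add(S(add(SZ, SZ)), add(SZ, Z))))))
  [11] S(S(S(S(S(add(add(SZ, SZ), add(SZ, Z)))))))
  [12] S(S(S(S(S(add(S(add(Z, SZ)), add(SZ, Z)))))))
  [13] S(S(S(S(S(S(add(add(Z, SZ), add(SZ, Z))))))))
  [14] S(S(S(S(S(S(add(SZ, add(SZ, Z))))))))
  [15] S(S(S(S(S(S(S(add(Z, add(SZ, Z)))))))))
  [16] S(S(S(S(S(S(S(add(SZ, Z))))))))
  [17] S(S(S(S(S(S(S(S(add(Z, Z)))))))))
  [18] S^8(Z)

Answer: SAME — A ⇓ S^8(Z), B ⇓ S^8(Z)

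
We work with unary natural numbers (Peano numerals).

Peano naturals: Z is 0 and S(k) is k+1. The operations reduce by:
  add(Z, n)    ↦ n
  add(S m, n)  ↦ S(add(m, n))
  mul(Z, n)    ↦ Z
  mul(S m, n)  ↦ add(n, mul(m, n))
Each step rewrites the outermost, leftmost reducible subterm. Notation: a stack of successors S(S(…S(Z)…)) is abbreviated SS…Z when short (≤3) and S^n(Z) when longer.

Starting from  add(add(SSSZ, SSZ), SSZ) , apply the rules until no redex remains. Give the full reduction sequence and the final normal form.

Answer: normal form = S^7(Z)  (in 10 steps)

Reduction:
  start: add(add(SSSZ, SSZ), SSZ)
  [1] add(S(add(SSZ, SSZ)), SSZ)
  [2] S(add(add(SSZ, SSZ), SSZ))
  [3] S(add(S(add(SZ, SSZ)), SSZ))
  [4] S(S(add(add(SZ, SSZ), SSZ)))
  [5] S(S(add(S(add(Z, SSZ)), SSZ)))
  [6] S(S(S(add(add(Z, SSZ), SSZ))))
  [7] S(S(S(add(SSZ, SSZ))))
  [8] S(S(S(S(add(SZ, SSZ)))))
  [9] S(S(S(S(S(add(Z, SSZ))))))
  [10] S^7(Z)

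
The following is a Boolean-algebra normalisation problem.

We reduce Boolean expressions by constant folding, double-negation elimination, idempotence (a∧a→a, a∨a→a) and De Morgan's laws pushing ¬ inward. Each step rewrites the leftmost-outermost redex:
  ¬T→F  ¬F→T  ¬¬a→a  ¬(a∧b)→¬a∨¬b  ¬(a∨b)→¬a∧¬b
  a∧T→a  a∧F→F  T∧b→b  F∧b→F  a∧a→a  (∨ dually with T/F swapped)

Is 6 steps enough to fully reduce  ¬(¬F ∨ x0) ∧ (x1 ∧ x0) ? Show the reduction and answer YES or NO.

Answer: YES — reaches normal form F in 4 ≤ 6 steps

Derivation:
  start: ¬(¬F ∨ x0) ∧ (x1 ∧ x0)
  →1  (¬¬F ∧ ¬x0) ∧ (x1 ∧ x0)
  →2  (F ∧ ¬x0) ∧ (x1 ∧ x0)
  →3  F ∧ (x1 ∧ x0)
  →4  F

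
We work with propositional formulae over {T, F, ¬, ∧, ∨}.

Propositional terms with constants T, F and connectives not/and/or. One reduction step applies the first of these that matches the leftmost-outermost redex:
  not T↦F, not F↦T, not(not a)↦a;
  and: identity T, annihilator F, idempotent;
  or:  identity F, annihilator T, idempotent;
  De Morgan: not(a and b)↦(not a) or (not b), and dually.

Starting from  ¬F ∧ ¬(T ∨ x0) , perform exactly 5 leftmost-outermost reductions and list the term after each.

Answer: after 5 steps: F

Reduction:
  start: ¬F ∧ ¬(T ∨ x0)
  [1] T ∧ ¬(T ∨ x0)
  [2] ¬(T ∨ x0)
  [3] ¬T ∧ ¬x0
  [4] F ∧ ¬x0
  [5] F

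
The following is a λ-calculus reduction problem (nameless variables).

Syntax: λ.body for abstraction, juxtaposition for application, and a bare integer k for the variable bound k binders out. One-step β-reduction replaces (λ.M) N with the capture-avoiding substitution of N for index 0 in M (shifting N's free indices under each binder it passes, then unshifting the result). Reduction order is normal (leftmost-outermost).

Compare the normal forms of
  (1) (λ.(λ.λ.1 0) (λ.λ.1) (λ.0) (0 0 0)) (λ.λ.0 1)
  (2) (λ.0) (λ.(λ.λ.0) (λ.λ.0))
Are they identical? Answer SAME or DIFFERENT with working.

Term A:
  start: (λ.(λ.λ.1 0) (λ.λ.1) (λ.0) (0 0 0)) (λ.λ.0 1)
  →1  (λ.λ.1 0) (λ.λ.1) (λ.0) ((λ.λ.0 1) (λ.λ.0 1) (λ.λ.0 1))
  →2  (λ.(λ.λ.1) 0) (λ.0) ((λ.λ.0 1) (λ.λ.0 1) (λ.λ.0 1))
  →3  (λ.λ.1) (λ.0) ((λ.λ.0 1) (λ.λ.0 1) (λ.λ.0 1))
  →4  (λ.λ.0) ((λ.λ.0 1) (λ.λ.0 1) (λ.λ.0 1))
  →5  λ.0

Term B:
  start: (λ.0) (λ.(λ.λ.0) (λ.λ.0))
  →1  λ.(λ.λ.0) (λ.λ.0)
  →2  λ.λ.0

Answer: DIFFERENT — A ⇓ λ.0, B ⇓ λ.λ.0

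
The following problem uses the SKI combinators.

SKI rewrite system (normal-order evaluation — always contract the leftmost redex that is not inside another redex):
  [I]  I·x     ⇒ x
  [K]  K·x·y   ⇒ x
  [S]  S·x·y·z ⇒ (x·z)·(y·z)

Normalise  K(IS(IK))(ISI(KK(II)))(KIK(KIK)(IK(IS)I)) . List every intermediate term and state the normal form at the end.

Answer: normal form = SKS  (in 10 steps)

Derivation:
  start: K(IS(IK))(ISI(KK(II)))(KIK(KIK)(IK(IS)I))
  [1] IS(IK)(KIK(KIK)(IK(IS)I))
  [2] S(IK)(KIK(KIK)(IK(IS)I))
  [3] SK(KIK(KIK)(IK(IS)I))
  [4] SK(I(KIK)(IK(IS)I))
  [5] SK(KIK(IK(IS)I))
  [6] SK(I(IK(IS)I))
  [7] SK(IK(IS)I)
  [8] SK(K(IS)I)
  [9] SK(IS)
  [10] SKS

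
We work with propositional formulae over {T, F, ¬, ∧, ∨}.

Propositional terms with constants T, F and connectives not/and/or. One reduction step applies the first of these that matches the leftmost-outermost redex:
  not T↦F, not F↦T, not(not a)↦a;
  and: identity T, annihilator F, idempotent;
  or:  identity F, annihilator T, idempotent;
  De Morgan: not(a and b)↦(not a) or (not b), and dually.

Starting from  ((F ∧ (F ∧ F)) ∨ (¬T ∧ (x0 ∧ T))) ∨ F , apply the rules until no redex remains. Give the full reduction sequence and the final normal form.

Answer: normal form = F  (in 5 steps)

Working:
  start: ((F ∧ (F ∧ F)) ∨ (¬T ∧ (x0 ∧ T))) ∨ F
  [1] (F ∧ (F ∧ F)) ∨ (¬T ∧ (x0 ∧ T))
  [2] F ∨ (¬T ∧ (x0 ∧ T))
  [3] ¬T ∧ (x0 ∧ T)
  [4] F ∧ (x0 ∧ T)
  [5] F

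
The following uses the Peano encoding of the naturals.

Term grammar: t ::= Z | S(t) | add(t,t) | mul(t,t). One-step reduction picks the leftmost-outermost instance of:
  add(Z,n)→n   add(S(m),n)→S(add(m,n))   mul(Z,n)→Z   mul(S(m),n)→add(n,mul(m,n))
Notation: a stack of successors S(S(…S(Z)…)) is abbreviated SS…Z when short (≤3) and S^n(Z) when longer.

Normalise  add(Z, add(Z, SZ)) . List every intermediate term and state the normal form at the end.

Answer: normal form = SZ  (in 2 steps)

Derivation:
  start: add(Z, add(Z, SZ))
  →1  add(Z, SZ)
  →2  SZ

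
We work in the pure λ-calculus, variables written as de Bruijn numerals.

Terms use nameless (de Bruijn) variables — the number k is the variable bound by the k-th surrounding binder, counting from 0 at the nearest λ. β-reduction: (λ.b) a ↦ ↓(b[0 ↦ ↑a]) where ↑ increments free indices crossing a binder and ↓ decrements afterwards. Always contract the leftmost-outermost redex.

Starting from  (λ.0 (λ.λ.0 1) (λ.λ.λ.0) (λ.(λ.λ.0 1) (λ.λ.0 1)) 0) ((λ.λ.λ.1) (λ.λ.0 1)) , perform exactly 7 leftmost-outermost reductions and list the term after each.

Answer: after 7 steps: (λ.λ.1) (λ.(λ.λ.0 1) (λ.λ.0 1))

Reduction:
  start: (λ.0 (λ.λ.0 1) (λ.λ.λ.0) (λ.(λ.λ.0 1) (λ.λ.0 1)) 0) ((λ.λ.λ.1) (λ.λ.0 1))
  [1] (λ.λ.λ.1) (λ.λ.0 1) (λ.λ.0 1) (λ.λ.λ.0) (λ.(λ.λ.0 1) (λ.λ.0 1)) ((λ.λ.λ.1) (λ.λ.0 1))
  [2] (λ.λ.1) (λ.λ.0 1) (λ.λ.λ.0) (λ.(λ.λ.0 1) (λ.λ.0 1)) ((λ.λ.λ.1) (λ.λ.0 1))
  [3] (λ.λ.λ.0 1) (λ.λ.λ.0) (λ.(λ.λ.0 1) (λ.λ.0 1)) ((λ.λ.λ.1) (λ.λ.0 1))
  [4] (λ.λ.0 1) (λ.(λ.λ.0 1) (λ.λ.0 1)) ((λ.λ.λ.1) (λ.λ.0 1))
  [5] (λ.0 (λ.(λ.λ.0 1) (λ.λ.0 1))) ((λ.λ.λ.1) (λ.λ.0 1))
  [6] (λ.λ.λ.1) (λ.λ.0 1) (λ.(λ.λ.0 1) (λ.λ.0 1))
  [7] (λ.λ.1) (λ.(λ.λ.0 1) (λ.λ.0 1))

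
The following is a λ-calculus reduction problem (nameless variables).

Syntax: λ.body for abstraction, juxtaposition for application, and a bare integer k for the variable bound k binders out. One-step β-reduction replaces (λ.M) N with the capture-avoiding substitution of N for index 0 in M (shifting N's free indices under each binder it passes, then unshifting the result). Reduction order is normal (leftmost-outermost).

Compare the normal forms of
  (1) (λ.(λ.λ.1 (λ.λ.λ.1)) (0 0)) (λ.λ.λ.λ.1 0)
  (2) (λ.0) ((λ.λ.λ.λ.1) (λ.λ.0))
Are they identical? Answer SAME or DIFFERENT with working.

Answer: DIFFERENT — A ⇓ λ.λ.λ.1 0, B ⇓ λ.λ.λ.1

Working:
Term A:
  start: (λ.(λ.λ.1 (λ.λ.λ.1)) (0 0)) (λ.λ.λ.λ.1 0)
  →1  (λ.λ.1 (λ.λ.λ.1)) ((λ.λ.λ.λ.1 0) (λ.λ.λ.λ.1 0))
  →2  λ.(λ.λ.λ.λ.1 0) (λ.λ.λ.λ.1 0) (λ.λ.λ.1)
  →3  λ.(λ.λ.λ.1 0) (λ.λ.λ.1)
  →4  λ.λ.λ.1 0

Term B:
  start: (λ.0) ((λ.λ.λ.λ.1) (λ.λ.0))
  →1  (λ.λ.λ.λ.1) (λ.λ.0)
  →2  λ.λ.λ.1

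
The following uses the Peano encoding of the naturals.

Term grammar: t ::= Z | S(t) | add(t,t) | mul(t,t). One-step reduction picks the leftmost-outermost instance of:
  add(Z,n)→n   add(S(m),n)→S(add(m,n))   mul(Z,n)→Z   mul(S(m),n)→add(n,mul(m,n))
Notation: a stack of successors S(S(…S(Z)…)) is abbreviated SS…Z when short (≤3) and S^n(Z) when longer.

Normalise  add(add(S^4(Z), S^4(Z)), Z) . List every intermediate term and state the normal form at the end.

  start: add(add(S^4(Z), S^4(Z)), Z)
  step 1: add(S(add(SSSZ, S^4(Z))), Z)
  step 2: S(add(add(SSSZ, S^4(Z)), Z))
  step 3: S(add(S(add(SSZ, S^4(Z))), Z))
  step 4: S(S(add(add(SSZ, S^4(Z)), Z)))
  step 5: S(S(add(S(add(SZ, S^4(Z))), Z)))
  step 6: S(S(S(add(add(SZ, S^4(Z)), Z))))
  step 7: S(S(S(add(S(add(Z, S^4(Z))), Z))))
  step 8: S(S(S(S(add(add(Z, S^4(Z)), Z)))))
  step 9: S(S(S(S(add(S^4(Z), Z)))))
  step 10: S(S(S(S(S(add(SSSZ, Z))))))
  step 11: S(S(S(S(S(S(add(SSZ, Z)))))))
  step 12: S(S(S(S(S(S(S(add(SZ, Z))))))))
  step 13: S(S(S(S(S(S(S(S(add(Z, Z)))))))))
  step 14: S^8(Z)

Answer: normal form = S^8(Z)  (in 14 steps)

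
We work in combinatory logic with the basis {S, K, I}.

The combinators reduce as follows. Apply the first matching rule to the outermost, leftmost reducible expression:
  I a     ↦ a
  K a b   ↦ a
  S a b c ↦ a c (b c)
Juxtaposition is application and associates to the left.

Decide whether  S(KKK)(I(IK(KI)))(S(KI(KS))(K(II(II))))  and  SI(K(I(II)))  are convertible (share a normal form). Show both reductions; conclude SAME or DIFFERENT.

Answer: SAME — A ⇓ SI(KI), B ⇓ SI(KI)

Derivation:
Term A:
  start: S(KKK)(I(IK(KI)))(S(KI(KS))(K(II(II))))
  [1] KKK(S(KI(KS))(K(II(II))))(I(IK(KI))(S(KI(KS))(K(II(II)))))
  [2] K(S(KI(KS))(K(II(II))))(I(IK(KI))(S(KI(KS))(K(II(II)))))
  [3] S(KI(KS))(K(II(II)))
  [4] SI(K(II(II)))
  [5] SI(K(I(II)))
  [6] SI(K(II))
  [7] SI(KI)

Term B:
  start: SI(K(I(II)))
  [1] SI(K(II))
  [2] SI(KI)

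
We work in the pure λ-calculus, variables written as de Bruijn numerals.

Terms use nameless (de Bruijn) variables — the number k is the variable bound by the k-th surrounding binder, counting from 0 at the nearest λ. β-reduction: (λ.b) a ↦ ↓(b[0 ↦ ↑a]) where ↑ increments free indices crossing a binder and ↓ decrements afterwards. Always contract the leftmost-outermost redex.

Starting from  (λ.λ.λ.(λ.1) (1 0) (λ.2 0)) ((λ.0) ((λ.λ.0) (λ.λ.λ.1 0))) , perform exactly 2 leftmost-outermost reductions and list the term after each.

  start: (λ.λ.λ.(λ.1) (1 0) (λ.2 0)) ((λ.0) ((λ.λ.0) (λ.λ.λ.1 0)))
  →1  λ.λ.(λ.1) (1 0) (λ.2 0)
  →2  λ.λ.0 (λ.2 0)

Answer: after 2 steps: λ.λ.0 (λ.2 0)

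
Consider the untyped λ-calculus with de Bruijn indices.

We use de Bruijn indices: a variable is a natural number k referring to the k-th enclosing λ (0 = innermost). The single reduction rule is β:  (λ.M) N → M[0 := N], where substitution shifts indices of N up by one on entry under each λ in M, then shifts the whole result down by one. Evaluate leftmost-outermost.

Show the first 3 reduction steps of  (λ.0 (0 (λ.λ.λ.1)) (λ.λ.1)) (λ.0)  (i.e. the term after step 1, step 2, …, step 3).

Answer: after 3 steps: (λ.λ.λ.1) (λ.λ.1)

Reduction:
  start: (λ.0 (0 (λ.λ.λ.1)) (λ.λ.1)) (λ.0)
  step 1: (λ.0) ((λ.0) (λ.λ.λ.1)) (λ.λ.1)
  step 2: (λ.0) (λ.λ.λ.1) (λ.λ.1)
  step 3: (λ.λ.λ.1) (λ.λ.1)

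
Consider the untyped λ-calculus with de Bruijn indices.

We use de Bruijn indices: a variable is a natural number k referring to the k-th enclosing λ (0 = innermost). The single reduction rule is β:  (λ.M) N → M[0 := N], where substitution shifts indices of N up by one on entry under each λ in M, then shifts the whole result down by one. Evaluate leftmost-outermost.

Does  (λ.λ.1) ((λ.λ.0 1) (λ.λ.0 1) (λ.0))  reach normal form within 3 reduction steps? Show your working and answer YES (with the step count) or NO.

  start: (λ.λ.1) ((λ.λ.0 1) (λ.λ.0 1) (λ.0))
  step 1: λ.(λ.λ.0 1) (λ.λ.0 1) (λ.0)
  step 2: λ.(λ.0 (λ.λ.0 1)) (λ.0)
  step 3: λ.(λ.0) (λ.λ.0 1)

Answer: NO — after 3 steps the term is λ.(λ.0) (λ.λ.0 1), not yet normal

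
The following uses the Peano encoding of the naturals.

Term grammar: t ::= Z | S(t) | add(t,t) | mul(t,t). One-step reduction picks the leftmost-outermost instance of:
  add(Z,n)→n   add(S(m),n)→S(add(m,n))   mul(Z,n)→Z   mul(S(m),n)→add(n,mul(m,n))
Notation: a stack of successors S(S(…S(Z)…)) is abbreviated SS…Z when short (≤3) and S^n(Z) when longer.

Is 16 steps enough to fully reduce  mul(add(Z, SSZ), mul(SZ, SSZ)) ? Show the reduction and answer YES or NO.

  start: mul(add(Z, SSZ), mul(SZ, SSZ))
  [1] mul(SSZ, mul(SZ, SSZ))
  [2] add(mul(SZ, SSZ), mul(SZ, mul(SZ, SSZ)))
  [3] add(add(SSZ, mul(Z, SSZ)), mul(SZ, mul(SZ, SSZ)))
  [4] add(S(add(SZ, mul(Z, SSZ))), mul(SZ, mul(SZ, SSZ)))
  [5] S(add(add(SZ, mul(Z, SSZ)), mul(SZ, mul(SZ, SSZ))))
  [6] S(add(S(add(Z, mul(Z, SSZ))), mul(SZ, mul(SZ, SSZ))))
  [7] S(S(add(add(Z, mul(Z, SSZ)), mul(SZ, mul(SZ, SSZ)))))
  [8] S(S(add(mul(Z, SSZ), mul(SZ, mul(SZ, SSZ)))))
  [9] S(S(add(Z, mul(SZ, mul(SZ, SSZ)))))
  [10] S(S(mul(SZ, mul(SZ, SSZ))))
  [11] S(S(add(mul(SZ, SSZ), mul(Z, mul(SZ, SSZ)))))
  [12] S(S(add(add(SSZ, mul(Z, SSZ)), mul(Z, mul(SZ, SSZ)))))
  [13] S(S(add(S(add(SZ, mul(Z, SSZ))), mul(Z, mul(SZ, SSZ)))))
  [14] S(S(S(add(add(SZ, mul(Z, SSZ)), mul(Z, mul(SZ, SSZ))))))
  [15] S(S(S(add(S(add(Z, mul(Z, SSZ))), mul(Z, mul(SZ, SSZ))))))
  [16] S(S(S(S(add(add(Z, mul(Z, SSZ)), mul(Z, mul(SZ, SSZ)))))))

Answer: NO — after 16 steps the term is S(S(S(S(add(add(Z, mul(Z, SSZ)), mul(Z, mul(SZ, SSZ))))))), not yet normal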